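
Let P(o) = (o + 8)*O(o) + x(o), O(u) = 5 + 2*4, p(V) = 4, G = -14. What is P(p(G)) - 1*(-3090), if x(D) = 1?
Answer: 3247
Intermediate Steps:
O(u) = 13 (O(u) = 5 + 8 = 13)
P(o) = 105 + 13*o (P(o) = (o + 8)*13 + 1 = (8 + o)*13 + 1 = (104 + 13*o) + 1 = 105 + 13*o)
P(p(G)) - 1*(-3090) = (105 + 13*4) - 1*(-3090) = (105 + 52) + 3090 = 157 + 3090 = 3247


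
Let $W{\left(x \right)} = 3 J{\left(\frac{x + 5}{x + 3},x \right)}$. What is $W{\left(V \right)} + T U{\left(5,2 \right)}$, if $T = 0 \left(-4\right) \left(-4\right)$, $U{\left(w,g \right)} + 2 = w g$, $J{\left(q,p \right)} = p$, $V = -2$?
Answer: $-6$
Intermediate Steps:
$U{\left(w,g \right)} = -2 + g w$ ($U{\left(w,g \right)} = -2 + w g = -2 + g w$)
$W{\left(x \right)} = 3 x$
$T = 0$ ($T = 0 \left(-4\right) = 0$)
$W{\left(V \right)} + T U{\left(5,2 \right)} = 3 \left(-2\right) + 0 \left(-2 + 2 \cdot 5\right) = -6 + 0 \left(-2 + 10\right) = -6 + 0 \cdot 8 = -6 + 0 = -6$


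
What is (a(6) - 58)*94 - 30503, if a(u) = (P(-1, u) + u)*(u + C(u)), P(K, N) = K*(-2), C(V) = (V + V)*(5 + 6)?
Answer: 67821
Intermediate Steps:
C(V) = 22*V (C(V) = (2*V)*11 = 22*V)
P(K, N) = -2*K
a(u) = 23*u*(2 + u) (a(u) = (-2*(-1) + u)*(u + 22*u) = (2 + u)*(23*u) = 23*u*(2 + u))
(a(6) - 58)*94 - 30503 = (23*6*(2 + 6) - 58)*94 - 30503 = (23*6*8 - 58)*94 - 30503 = (1104 - 58)*94 - 30503 = 1046*94 - 30503 = 98324 - 30503 = 67821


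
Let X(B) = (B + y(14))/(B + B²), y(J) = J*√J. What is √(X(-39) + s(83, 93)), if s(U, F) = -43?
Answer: √(-94499730 + 20748*√14)/1482 ≈ 6.5567*I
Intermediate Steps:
y(J) = J^(3/2)
X(B) = (B + 14*√14)/(B + B²) (X(B) = (B + 14^(3/2))/(B + B²) = (B + 14*√14)/(B + B²))
√(X(-39) + s(83, 93)) = √((-39 + 14*√14)/((-39)*(1 - 39)) - 43) = √(-1/39*(-39 + 14*√14)/(-38) - 43) = √(-1/39*(-1/38)*(-39 + 14*√14) - 43) = √((-1/38 + 7*√14/741) - 43) = √(-1635/38 + 7*√14/741)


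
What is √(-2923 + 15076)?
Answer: √12153 ≈ 110.24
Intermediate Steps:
√(-2923 + 15076) = √12153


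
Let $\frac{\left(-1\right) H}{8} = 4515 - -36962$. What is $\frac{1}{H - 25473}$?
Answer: $- \frac{1}{357289} \approx -2.7989 \cdot 10^{-6}$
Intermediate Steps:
$H = -331816$ ($H = - 8 \left(4515 - -36962\right) = - 8 \left(4515 + 36962\right) = \left(-8\right) 41477 = -331816$)
$\frac{1}{H - 25473} = \frac{1}{-331816 - 25473} = \frac{1}{-357289} = - \frac{1}{357289}$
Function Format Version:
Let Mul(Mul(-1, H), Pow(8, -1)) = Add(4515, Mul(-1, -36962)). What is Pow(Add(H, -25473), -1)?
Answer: Rational(-1, 357289) ≈ -2.7989e-6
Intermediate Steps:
H = -331816 (H = Mul(-8, Add(4515, Mul(-1, -36962))) = Mul(-8, Add(4515, 36962)) = Mul(-8, 41477) = -331816)
Pow(Add(H, -25473), -1) = Pow(Add(-331816, -25473), -1) = Pow(-357289, -1) = Rational(-1, 357289)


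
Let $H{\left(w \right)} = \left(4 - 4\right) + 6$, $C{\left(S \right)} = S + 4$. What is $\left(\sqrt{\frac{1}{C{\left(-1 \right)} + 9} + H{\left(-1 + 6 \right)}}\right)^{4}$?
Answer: $\frac{5329}{144} \approx 37.007$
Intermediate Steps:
$C{\left(S \right)} = 4 + S$
$H{\left(w \right)} = 6$ ($H{\left(w \right)} = 0 + 6 = 6$)
$\left(\sqrt{\frac{1}{C{\left(-1 \right)} + 9} + H{\left(-1 + 6 \right)}}\right)^{4} = \left(\sqrt{\frac{1}{\left(4 - 1\right) + 9} + 6}\right)^{4} = \left(\sqrt{\frac{1}{3 + 9} + 6}\right)^{4} = \left(\sqrt{\frac{1}{12} + 6}\right)^{4} = \left(\sqrt{\frac{73}{12}}\right)^{4} = \left(\frac{\sqrt{219}}{6}\right)^{4} = \frac{5329}{144}$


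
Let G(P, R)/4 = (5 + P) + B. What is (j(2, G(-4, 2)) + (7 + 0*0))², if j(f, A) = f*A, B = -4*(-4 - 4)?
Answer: 73441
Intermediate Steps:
B = 32 (B = -4*(-8) = 32)
G(P, R) = 148 + 4*P (G(P, R) = 4*((5 + P) + 32) = 4*(37 + P) = 148 + 4*P)
j(f, A) = A*f
(j(2, G(-4, 2)) + (7 + 0*0))² = ((148 + 4*(-4))*2 + (7 + 0*0))² = ((148 - 16)*2 + (7 + 0))² = (132*2 + 7)² = (264 + 7)² = 271² = 73441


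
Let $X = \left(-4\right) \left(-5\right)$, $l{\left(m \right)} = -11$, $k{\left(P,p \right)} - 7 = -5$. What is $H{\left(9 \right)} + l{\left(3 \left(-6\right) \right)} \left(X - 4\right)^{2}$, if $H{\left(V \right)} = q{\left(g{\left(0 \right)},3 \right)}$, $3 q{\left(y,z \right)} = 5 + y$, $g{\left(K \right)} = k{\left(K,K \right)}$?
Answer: $- \frac{8441}{3} \approx -2813.7$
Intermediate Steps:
$k{\left(P,p \right)} = 2$ ($k{\left(P,p \right)} = 7 - 5 = 2$)
$g{\left(K \right)} = 2$
$q{\left(y,z \right)} = \frac{5}{3} + \frac{y}{3}$ ($q{\left(y,z \right)} = \frac{5 + y}{3} = \frac{5}{3} + \frac{y}{3}$)
$H{\left(V \right)} = \frac{7}{3}$ ($H{\left(V \right)} = \frac{5}{3} + \frac{1}{3} \cdot 2 = \frac{5}{3} + \frac{2}{3} = \frac{7}{3}$)
$X = 20$
$H{\left(9 \right)} + l{\left(3 \left(-6\right) \right)} \left(X - 4\right)^{2} = \frac{7}{3} - 11 \left(20 - 4\right)^{2} = \frac{7}{3} - 11 \cdot 16^{2} = \frac{7}{3} - 2816 = - \frac{8441}{3}$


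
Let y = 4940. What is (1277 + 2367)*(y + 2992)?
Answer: 28904208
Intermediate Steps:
(1277 + 2367)*(y + 2992) = (1277 + 2367)*(4940 + 2992) = 3644*7932 = 28904208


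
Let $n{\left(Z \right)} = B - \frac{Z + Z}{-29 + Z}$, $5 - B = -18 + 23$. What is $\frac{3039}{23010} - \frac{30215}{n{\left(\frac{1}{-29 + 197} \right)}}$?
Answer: $- \frac{282212405131}{3835} \approx -7.3589 \cdot 10^{7}$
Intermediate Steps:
$B = 0$ ($B = 5 - \left(-18 + 23\right) = 5 - 5 = 0$)
$n{\left(Z \right)} = - \frac{2 Z}{-29 + Z}$ ($n{\left(Z \right)} = 0 - \frac{Z + Z}{-29 + Z} = 0 - \frac{2 Z}{-29 + Z} = - \frac{2 Z}{-29 + Z}$)
$\frac{3039}{23010} - \frac{30215}{n{\left(\frac{1}{-29 + 197} \right)}} = \frac{3039}{23010} - \frac{30215}{\left(-2\right) \frac{1}{-29 + 197} \frac{1}{-29 + \frac{1}{-29 + 197}}} = 3039 \cdot \frac{1}{23010} - \frac{30215}{\left(-2\right) \frac{1}{168} \frac{1}{-29 + \frac{1}{168}}} = \frac{1013}{7670} - \frac{30215}{\left(-2\right) \frac{1}{168} \frac{1}{-29 + \frac{1}{168}}} = \frac{1013}{7670} - \frac{30215}{\left(-2\right) \frac{1}{168} \frac{1}{- \frac{4871}{168}}} = \frac{1013}{7670} - \frac{30215}{\left(-2\right) \frac{1}{168} \left(- \frac{168}{4871}\right)} = \frac{1013}{7670} - \frac{30215}{\frac{2}{4871}} = \frac{1013}{7670} - \frac{147177265}{2} = - \frac{282212405131}{3835}$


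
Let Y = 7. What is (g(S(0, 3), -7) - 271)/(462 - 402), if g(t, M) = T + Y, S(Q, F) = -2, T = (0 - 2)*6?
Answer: -23/5 ≈ -4.6000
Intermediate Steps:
T = -12 (T = -2*6 = -12)
g(t, M) = -5 (g(t, M) = -12 + 7 = -5)
(g(S(0, 3), -7) - 271)/(462 - 402) = (-5 - 271)/(462 - 402) = -276/60 = -276*1/60 = -23/5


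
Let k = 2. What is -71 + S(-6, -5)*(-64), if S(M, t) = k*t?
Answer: 569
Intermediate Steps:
S(M, t) = 2*t
-71 + S(-6, -5)*(-64) = -71 + (2*(-5))*(-64) = -71 - 10*(-64) = -71 + 640 = 569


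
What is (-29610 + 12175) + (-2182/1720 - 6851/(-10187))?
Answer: -152750118857/8760820 ≈ -17436.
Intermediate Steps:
(-29610 + 12175) + (-2182/1720 - 6851/(-10187)) = -17435 + (-2182*1/1720 - 6851*(-1/10187)) = -17435 + (-1091/860 + 6851/10187) = -17435 - 5222157/8760820 = -152750118857/8760820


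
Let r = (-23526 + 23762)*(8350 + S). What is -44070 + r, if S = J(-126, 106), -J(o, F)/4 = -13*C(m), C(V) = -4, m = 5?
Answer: 1877442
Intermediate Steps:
J(o, F) = -208 (J(o, F) = -(-52)*(-4) = -4*52 = -208)
S = -208
r = 1921512 (r = (-23526 + 23762)*(8350 - 208) = 236*8142 = 1921512)
-44070 + r = -44070 + 1921512 = 1877442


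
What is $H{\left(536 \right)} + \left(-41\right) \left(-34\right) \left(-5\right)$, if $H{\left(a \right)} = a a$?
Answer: $280326$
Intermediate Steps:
$H{\left(a \right)} = a^{2}$
$H{\left(536 \right)} + \left(-41\right) \left(-34\right) \left(-5\right) = 536^{2} + \left(-41\right) \left(-34\right) \left(-5\right) = 287296 + 1394 \left(-5\right) = 287296 - 6970 = 280326$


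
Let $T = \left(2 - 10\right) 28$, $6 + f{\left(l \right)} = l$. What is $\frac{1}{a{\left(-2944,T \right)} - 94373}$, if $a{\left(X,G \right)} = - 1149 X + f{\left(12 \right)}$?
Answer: $\frac{1}{3288289} \approx 3.0411 \cdot 10^{-7}$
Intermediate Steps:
$f{\left(l \right)} = -6 + l$
$T = -224$ ($T = \left(-8\right) 28 = -224$)
$a{\left(X,G \right)} = 6 - 1149 X$ ($a{\left(X,G \right)} = - 1149 X + \left(-6 + 12\right) = - 1149 X + 6 = 6 - 1149 X$)
$\frac{1}{a{\left(-2944,T \right)} - 94373} = \frac{1}{\left(6 - -3382656\right) - 94373} = \frac{1}{\left(6 + 3382656\right) - 94373} = \frac{1}{3382662 - 94373} = \frac{1}{3288289}$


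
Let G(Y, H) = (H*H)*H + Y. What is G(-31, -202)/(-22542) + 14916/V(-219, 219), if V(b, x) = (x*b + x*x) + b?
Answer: 489619223/1645566 ≈ 297.54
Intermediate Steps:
V(b, x) = b + x² + b*x (V(b, x) = (b*x + x²) + b = (x² + b*x) + b = b + x² + b*x)
G(Y, H) = Y + H³ (G(Y, H) = H²*H + Y = H³ + Y = Y + H³)
G(-31, -202)/(-22542) + 14916/V(-219, 219) = (-31 + (-202)³)/(-22542) + 14916/(-219 + 219² - 219*219) = (-31 - 8242408)*(-1/22542) + 14916/(-219 + 47961 - 47961) = -8242439*(-1/22542) + 14916/(-219) = 8242439/22542 + 14916*(-1/219) = 8242439/22542 - 4972/73 = 489619223/1645566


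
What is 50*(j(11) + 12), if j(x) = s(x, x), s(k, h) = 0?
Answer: 600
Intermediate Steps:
j(x) = 0
50*(j(11) + 12) = 50*(0 + 12) = 50*12 = 600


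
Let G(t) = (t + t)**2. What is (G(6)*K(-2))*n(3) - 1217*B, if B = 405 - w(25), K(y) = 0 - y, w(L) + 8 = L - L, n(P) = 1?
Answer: -502333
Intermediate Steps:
G(t) = 4*t**2 (G(t) = (2*t)**2 = 4*t**2)
w(L) = -8 (w(L) = -8 + (L - L) = -8 + 0 = -8)
K(y) = -y
B = 413 (B = 405 - 1*(-8) = 405 + 8 = 413)
(G(6)*K(-2))*n(3) - 1217*B = ((4*6**2)*(-1*(-2)))*1 - 1217*413 = ((4*36)*2)*1 - 502621 = (144*2)*1 - 502621 = 288*1 - 502621 = 288 - 502621 = -502333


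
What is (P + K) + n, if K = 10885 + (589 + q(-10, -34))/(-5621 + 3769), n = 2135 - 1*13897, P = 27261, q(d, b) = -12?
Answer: 48862591/1852 ≈ 26384.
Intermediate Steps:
n = -11762 (n = 2135 - 13897 = -11762)
K = 20158443/1852 (K = 10885 + (589 - 12)/(-5621 + 3769) = 10885 + 577/(-1852) = 10885 + 577*(-1/1852) = 10885 - 577/1852 = 20158443/1852 ≈ 10885.)
(P + K) + n = (27261 + 20158443/1852) - 11762 = 70645815/1852 - 11762 = 48862591/1852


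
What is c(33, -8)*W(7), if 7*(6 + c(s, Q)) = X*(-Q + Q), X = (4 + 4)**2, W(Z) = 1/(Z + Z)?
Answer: -3/7 ≈ -0.42857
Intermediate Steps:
W(Z) = 1/(2*Z)
X = 64 (X = 8**2 = 64)
c(s, Q) = -6 (c(s, Q) = -6 + (64*(-Q + Q))/7 = -6 + (64*0)/7 = -6 + (1/7)*0 = -6 + 0 = -6)
c(33, -8)*W(7) = -3/7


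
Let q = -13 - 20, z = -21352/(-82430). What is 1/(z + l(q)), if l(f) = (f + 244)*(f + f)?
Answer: -41215/573949414 ≈ -7.1810e-5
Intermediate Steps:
z = 10676/41215 (z = -21352*(-1/82430) = 10676/41215 ≈ 0.25903)
q = -33
l(f) = 2*f*(244 + f) (l(f) = (244 + f)*(2*f) = 2*f*(244 + f))
1/(z + l(q)) = 1/(10676/41215 + 2*(-33)*(244 - 33)) = 1/(10676/41215 + 2*(-33)*211) = 1/(10676/41215 - 13926) = 1/(-573949414/41215) = -41215/573949414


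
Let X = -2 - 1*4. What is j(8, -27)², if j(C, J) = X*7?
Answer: 1764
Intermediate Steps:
X = -6 (X = -2 - 4 = -6)
j(C, J) = -42 (j(C, J) = -6*7 = -42)
j(8, -27)² = (-42)² = 1764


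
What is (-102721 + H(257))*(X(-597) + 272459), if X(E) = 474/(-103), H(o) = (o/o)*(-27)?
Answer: -2883396882644/103 ≈ -2.7994e+10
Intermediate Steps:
H(o) = -27 (H(o) = 1*(-27) = -27)
X(E) = -474/103 (X(E) = 474*(-1/103) = -474/103)
(-102721 + H(257))*(X(-597) + 272459) = (-102721 - 27)*(-474/103 + 272459) = -102748*28062803/103 = -2883396882644/103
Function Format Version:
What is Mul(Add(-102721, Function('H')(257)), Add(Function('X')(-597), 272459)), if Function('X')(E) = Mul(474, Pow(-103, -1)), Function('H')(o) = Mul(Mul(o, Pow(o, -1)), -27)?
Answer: Rational(-2883396882644, 103) ≈ -2.7994e+10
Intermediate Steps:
Function('H')(o) = -27 (Function('H')(o) = Mul(1, -27) = -27)
Function('X')(E) = Rational(-474, 103) (Function('X')(E) = Mul(474, Rational(-1, 103)) = Rational(-474, 103))
Mul(Add(-102721, Function('H')(257)), Add(Function('X')(-597), 272459)) = Mul(Add(-102721, -27), Add(Rational(-474, 103), 272459)) = Mul(-102748, Rational(28062803, 103)) = Rational(-2883396882644, 103)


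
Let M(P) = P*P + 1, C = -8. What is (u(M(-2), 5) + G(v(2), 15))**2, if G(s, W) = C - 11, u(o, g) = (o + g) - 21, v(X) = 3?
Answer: 900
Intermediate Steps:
M(P) = 1 + P**2 (M(P) = P**2 + 1 = 1 + P**2)
u(o, g) = -21 + g + o (u(o, g) = (g + o) - 21 = -21 + g + o)
G(s, W) = -19 (G(s, W) = -8 - 11 = -19)
(u(M(-2), 5) + G(v(2), 15))**2 = ((-21 + 5 + (1 + (-2)**2)) - 19)**2 = ((-21 + 5 + (1 + 4)) - 19)**2 = ((-21 + 5 + 5) - 19)**2 = (-11 - 19)**2 = (-30)**2 = 900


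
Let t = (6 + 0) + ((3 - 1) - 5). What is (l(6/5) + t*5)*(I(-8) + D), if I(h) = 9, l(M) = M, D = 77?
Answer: 6966/5 ≈ 1393.2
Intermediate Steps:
t = 3 (t = 6 + (2 - 5) = 6 - 3 = 3)
(l(6/5) + t*5)*(I(-8) + D) = (6/5 + 3*5)*(9 + 77) = (6*(⅕) + 15)*86 = (6/5 + 15)*86 = (81/5)*86 = 6966/5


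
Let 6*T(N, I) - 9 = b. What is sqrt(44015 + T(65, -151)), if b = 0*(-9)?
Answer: sqrt(176066)/2 ≈ 209.80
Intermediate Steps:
b = 0
T(N, I) = 3/2 (T(N, I) = 3/2 + (1/6)*0 = 3/2 + 0 = 3/2)
sqrt(44015 + T(65, -151)) = sqrt(44015 + 3/2) = sqrt(88033/2) = sqrt(176066)/2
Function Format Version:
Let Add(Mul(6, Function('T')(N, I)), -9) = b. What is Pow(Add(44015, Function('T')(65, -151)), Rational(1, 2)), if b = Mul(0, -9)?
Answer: Mul(Rational(1, 2), Pow(176066, Rational(1, 2))) ≈ 209.80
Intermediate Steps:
b = 0
Function('T')(N, I) = Rational(3, 2) (Function('T')(N, I) = Add(Rational(3, 2), Mul(Rational(1, 6), 0)) = Add(Rational(3, 2), 0) = Rational(3, 2))
Pow(Add(44015, Function('T')(65, -151)), Rational(1, 2)) = Pow(Add(44015, Rational(3, 2)), Rational(1, 2)) = Pow(Rational(88033, 2), Rational(1, 2)) = Mul(Rational(1, 2), Pow(176066, Rational(1, 2)))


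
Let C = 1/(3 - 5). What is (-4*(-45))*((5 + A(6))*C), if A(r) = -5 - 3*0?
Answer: 0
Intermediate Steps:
C = -1/2 (C = 1/(-2) = -1/2 ≈ -0.50000)
A(r) = -5 (A(r) = -5 + 0 = -5)
(-4*(-45))*((5 + A(6))*C) = (-4*(-45))*((5 - 5)*(-1/2)) = 180*(0*(-1/2)) = 180*0 = 0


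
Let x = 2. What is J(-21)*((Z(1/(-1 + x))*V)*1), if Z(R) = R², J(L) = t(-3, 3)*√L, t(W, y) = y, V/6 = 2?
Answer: 36*I*√21 ≈ 164.97*I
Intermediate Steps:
V = 12 (V = 6*2 = 12)
J(L) = 3*√L
J(-21)*((Z(1/(-1 + x))*V)*1) = (3*√(-21))*(((1/(-1 + 2))²*12)*1) = (3*(I*√21))*(((1/1)²*12)*1) = (3*I*√21)*((1²*12)*1) = (3*I*√21)*((1*12)*1) = (3*I*√21)*(12*1) = (3*I*√21)*12 = 36*I*√21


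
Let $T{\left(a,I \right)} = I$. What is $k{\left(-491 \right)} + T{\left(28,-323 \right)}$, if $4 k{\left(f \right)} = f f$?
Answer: $\frac{239789}{4} \approx 59947.0$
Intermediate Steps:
$k{\left(f \right)} = \frac{f^{2}}{4}$ ($k{\left(f \right)} = \frac{f f}{4} = \frac{f^{2}}{4}$)
$k{\left(-491 \right)} + T{\left(28,-323 \right)} = \frac{\left(-491\right)^{2}}{4} - 323 = \frac{1}{4} \cdot 241081 - 323 = \frac{241081}{4} - 323 = \frac{239789}{4}$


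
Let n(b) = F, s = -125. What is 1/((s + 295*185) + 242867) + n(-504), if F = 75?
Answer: 22298776/297317 ≈ 75.000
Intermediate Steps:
n(b) = 75
1/((s + 295*185) + 242867) + n(-504) = 1/((-125 + 295*185) + 242867) + 75 = 1/((-125 + 54575) + 242867) + 75 = 1/(54450 + 242867) + 75 = 1/297317 + 75 = 22298776/297317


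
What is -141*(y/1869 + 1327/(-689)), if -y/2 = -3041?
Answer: -80385745/429247 ≈ -187.27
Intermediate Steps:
y = 6082 (y = -2*(-3041) = 6082)
-141*(y/1869 + 1327/(-689)) = -141*(6082/1869 + 1327/(-689)) = -141*(6082*(1/1869) + 1327*(-1/689)) = -141*(6082/1869 - 1327/689) = -141*1710335/1287741 = -80385745/429247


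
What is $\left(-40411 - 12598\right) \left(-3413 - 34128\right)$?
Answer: $1990010869$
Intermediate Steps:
$\left(-40411 - 12598\right) \left(-3413 - 34128\right) = - 53009 \left(-3413 - 34128\right) = \left(-53009\right) \left(-37541\right) = 1990010869$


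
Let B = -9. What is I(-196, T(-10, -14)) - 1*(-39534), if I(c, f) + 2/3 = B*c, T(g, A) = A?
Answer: 123892/3 ≈ 41297.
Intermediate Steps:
I(c, f) = -⅔ - 9*c
I(-196, T(-10, -14)) - 1*(-39534) = (-⅔ - 9*(-196)) - 1*(-39534) = (-⅔ + 1764) + 39534 = 5290/3 + 39534 = 123892/3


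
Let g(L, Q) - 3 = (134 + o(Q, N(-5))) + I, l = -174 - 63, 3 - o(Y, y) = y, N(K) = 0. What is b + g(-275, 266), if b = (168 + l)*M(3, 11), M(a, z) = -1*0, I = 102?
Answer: 242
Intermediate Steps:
M(a, z) = 0
o(Y, y) = 3 - y
l = -237
g(L, Q) = 242 (g(L, Q) = 3 + ((134 + (3 - 1*0)) + 102) = 3 + ((134 + (3 + 0)) + 102) = 3 + ((134 + 3) + 102) = 3 + (137 + 102) = 3 + 239 = 242)
b = 0 (b = (168 - 237)*0 = -69*0 = 0)
b + g(-275, 266) = 0 + 242 = 242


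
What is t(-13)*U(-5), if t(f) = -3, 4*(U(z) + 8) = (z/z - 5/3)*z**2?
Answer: 73/2 ≈ 36.500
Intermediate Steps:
U(z) = -8 - z**2/6 (U(z) = -8 + ((z/z - 5/3)*z**2)/4 = -8 + ((1 - 5*1/3)*z**2)/4 = -8 + ((1 - 5/3)*z**2)/4 = -8 + (-2*z**2/3)/4 = -8 - z**2/6)
t(-13)*U(-5) = -3*(-8 - 1/6*(-5)**2) = -3*(-8 - 1/6*25) = -3*(-8 - 25/6) = -3*(-73/6) = 73/2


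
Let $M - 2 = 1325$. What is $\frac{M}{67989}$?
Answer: $\frac{1327}{67989} \approx 0.019518$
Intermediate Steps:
$M = 1327$ ($M = 2 + 1325 = 1327$)
$\frac{M}{67989} = \frac{1327}{67989}$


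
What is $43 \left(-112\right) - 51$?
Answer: $-4867$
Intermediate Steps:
$43 \left(-112\right) - 51 = -4816 - 51 = -4867$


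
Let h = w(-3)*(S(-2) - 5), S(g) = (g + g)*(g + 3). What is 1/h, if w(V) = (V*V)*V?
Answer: 1/243 ≈ 0.0041152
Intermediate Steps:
S(g) = 2*g*(3 + g) (S(g) = (2*g)*(3 + g) = 2*g*(3 + g))
w(V) = V³ (w(V) = V²*V = V³)
h = 243 (h = (-3)³*(2*(-2)*(3 - 2) - 5) = -27*(2*(-2)*1 - 5) = -27*(-4 - 5) = -27*(-9) = 243)
1/h = 1/243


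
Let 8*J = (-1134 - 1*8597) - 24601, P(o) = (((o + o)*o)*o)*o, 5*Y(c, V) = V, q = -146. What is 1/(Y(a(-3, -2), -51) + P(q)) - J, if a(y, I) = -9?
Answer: 38998735962757/9087437018 ≈ 4291.5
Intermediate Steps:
Y(c, V) = V/5
P(o) = 2*o**4 (P(o) = (((2*o)*o)*o)*o = ((2*o**2)*o)*o = (2*o**3)*o = 2*o**4)
J = -8583/2 (J = ((-1134 - 1*8597) - 24601)/8 = ((-1134 - 8597) - 24601)/8 = (-9731 - 24601)/8 = (1/8)*(-34332) = -8583/2 ≈ -4291.5)
1/(Y(a(-3, -2), -51) + P(q)) - J = 1/((1/5)*(-51) + 2*(-146)**4) - 1*(-8583/2) = 1/(-51/5 + 2*454371856) + 8583/2 = 1/(-51/5 + 908743712) + 8583/2 = 1/(4543718509/5) + 8583/2 = 5/4543718509 + 8583/2 = 38998735962757/9087437018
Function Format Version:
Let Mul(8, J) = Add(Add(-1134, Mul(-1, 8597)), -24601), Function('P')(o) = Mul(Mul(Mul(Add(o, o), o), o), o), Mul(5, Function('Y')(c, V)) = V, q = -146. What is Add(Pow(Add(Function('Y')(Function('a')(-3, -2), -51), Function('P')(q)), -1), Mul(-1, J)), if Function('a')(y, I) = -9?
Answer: Rational(38998735962757, 9087437018) ≈ 4291.5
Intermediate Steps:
Function('Y')(c, V) = Mul(Rational(1, 5), V)
Function('P')(o) = Mul(2, Pow(o, 4)) (Function('P')(o) = Mul(Mul(Mul(Mul(2, o), o), o), o) = Mul(Mul(Mul(2, Pow(o, 2)), o), o) = Mul(Mul(2, Pow(o, 3)), o) = Mul(2, Pow(o, 4)))
J = Rational(-8583, 2) (J = Mul(Rational(1, 8), Add(Add(-1134, Mul(-1, 8597)), -24601)) = Mul(Rational(1, 8), Add(Add(-1134, -8597), -24601)) = Mul(Rational(1, 8), Add(-9731, -24601)) = Mul(Rational(1, 8), -34332) = Rational(-8583, 2) ≈ -4291.5)
Add(Pow(Add(Function('Y')(Function('a')(-3, -2), -51), Function('P')(q)), -1), Mul(-1, J)) = Add(Pow(Add(Mul(Rational(1, 5), -51), Mul(2, Pow(-146, 4))), -1), Mul(-1, Rational(-8583, 2))) = Add(Pow(Add(Rational(-51, 5), Mul(2, 454371856)), -1), Rational(8583, 2)) = Add(Pow(Add(Rational(-51, 5), 908743712), -1), Rational(8583, 2)) = Add(Pow(Rational(4543718509, 5), -1), Rational(8583, 2)) = Add(Rational(5, 4543718509), Rational(8583, 2)) = Rational(38998735962757, 9087437018)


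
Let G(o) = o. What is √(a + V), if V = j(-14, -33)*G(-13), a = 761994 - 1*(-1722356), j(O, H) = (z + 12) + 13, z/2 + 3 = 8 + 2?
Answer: √2483843 ≈ 1576.0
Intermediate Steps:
z = 14 (z = -6 + 2*(8 + 2) = -6 + 2*10 = -6 + 20 = 14)
j(O, H) = 39 (j(O, H) = (14 + 12) + 13 = 26 + 13 = 39)
a = 2484350 (a = 761994 + 1722356 = 2484350)
V = -507 (V = 39*(-13) = -507)
√(a + V) = √(2484350 - 507) = √2483843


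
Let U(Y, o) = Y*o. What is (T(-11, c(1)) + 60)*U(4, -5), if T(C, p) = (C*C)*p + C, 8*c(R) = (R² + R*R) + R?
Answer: -3775/2 ≈ -1887.5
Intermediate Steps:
c(R) = R²/4 + R/8 (c(R) = ((R² + R*R) + R)/8 = ((R² + R²) + R)/8 = (2*R² + R)/8 = (R + 2*R²)/8 = R²/4 + R/8)
T(C, p) = C + p*C² (T(C, p) = C²*p + C = p*C² + C = C + p*C²)
(T(-11, c(1)) + 60)*U(4, -5) = (-11*(1 - 11*(1 + 2*1)/8) + 60)*(4*(-5)) = (-11*(1 - 11*(1 + 2)/8) + 60)*(-20) = (-11*(1 - 11*3/8) + 60)*(-20) = (-11*(1 - 33/8) + 60)*(-20) = (-11*(-25/8) + 60)*(-20) = (275/8 + 60)*(-20) = (755/8)*(-20) = -3775/2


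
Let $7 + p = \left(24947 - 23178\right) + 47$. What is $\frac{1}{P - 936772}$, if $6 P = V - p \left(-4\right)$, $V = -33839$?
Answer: $- \frac{6}{5647235} \approx -1.0625 \cdot 10^{-6}$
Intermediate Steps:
$p = 1809$ ($p = -7 + \left(\left(24947 - 23178\right) + 47\right) = -7 + \left(1769 + 47\right) = -7 + 1816 = 1809$)
$P = - \frac{26603}{6}$ ($P = \frac{-33839 - 1809 \left(-4\right)}{6} = \frac{-33839 - -7236}{6} = \frac{-33839 + 7236}{6} = \frac{1}{6} \left(-26603\right) = - \frac{26603}{6} \approx -4433.8$)
$\frac{1}{P - 936772} = \frac{1}{- \frac{26603}{6} - 936772} = \frac{1}{- \frac{5647235}{6}} = - \frac{6}{5647235}$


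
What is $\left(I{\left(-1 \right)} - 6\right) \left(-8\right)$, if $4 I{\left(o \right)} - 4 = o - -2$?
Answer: $38$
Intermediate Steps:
$I{\left(o \right)} = \frac{3}{2} + \frac{o}{4}$ ($I{\left(o \right)} = 1 + \frac{o - -2}{4} = 1 + \frac{o + 2}{4} = 1 + \frac{2 + o}{4} = 1 + \left(\frac{1}{2} + \frac{o}{4}\right) = \frac{3}{2} + \frac{o}{4}$)
$\left(I{\left(-1 \right)} - 6\right) \left(-8\right) = \left(\left(\frac{3}{2} + \frac{1}{4} \left(-1\right)\right) - 6\right) \left(-8\right) = \left(\left(\frac{3}{2} - \frac{1}{4}\right) - 6\right) \left(-8\right) = \left(\frac{5}{4} - 6\right) \left(-8\right) = \left(- \frac{19}{4}\right) \left(-8\right) = 38$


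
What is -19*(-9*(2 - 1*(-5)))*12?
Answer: 14364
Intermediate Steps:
-19*(-9*(2 - 1*(-5)))*12 = -19*(-9*(2 + 5))*12 = -19*(-9*7)*12 = -(-1197)*12 = -19*(-756) = 14364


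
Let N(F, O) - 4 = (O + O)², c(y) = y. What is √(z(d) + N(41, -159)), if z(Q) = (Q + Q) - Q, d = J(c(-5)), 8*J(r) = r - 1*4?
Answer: √1618030/4 ≈ 318.00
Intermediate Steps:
J(r) = -½ + r/8 (J(r) = (r - 1*4)/8 = (r - 4)/8 = (-4 + r)/8 = -½ + r/8)
N(F, O) = 4 + 4*O² (N(F, O) = 4 + (O + O)² = 4 + (2*O)² = 4 + 4*O²)
d = -9/8 (d = -½ + (⅛)*(-5) = -½ - 5/8 = -9/8 ≈ -1.1250)
z(Q) = Q (z(Q) = 2*Q - Q = Q)
√(z(d) + N(41, -159)) = √(-9/8 + (4 + 4*(-159)²)) = √(-9/8 + (4 + 4*25281)) = √(-9/8 + (4 + 101124)) = √(-9/8 + 101128) = √(809015/8) = √1618030/4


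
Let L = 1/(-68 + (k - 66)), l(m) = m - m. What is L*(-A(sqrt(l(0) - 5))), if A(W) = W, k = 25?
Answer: I*sqrt(5)/109 ≈ 0.020514*I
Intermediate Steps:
l(m) = 0
L = -1/109 (L = 1/(-68 + (25 - 66)) = 1/(-68 - 41) = 1/(-109) = -1/109 ≈ -0.0091743)
L*(-A(sqrt(l(0) - 5))) = -(-1)*sqrt(0 - 5)/109 = -(-1)*sqrt(-5)/109 = -(-1)*I*sqrt(5)/109 = I*sqrt(5)/109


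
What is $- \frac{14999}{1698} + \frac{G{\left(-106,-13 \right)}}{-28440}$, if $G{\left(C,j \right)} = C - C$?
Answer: $- \frac{53}{6} \approx -8.8333$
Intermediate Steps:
$G{\left(C,j \right)} = 0$
$- \frac{14999}{1698} + \frac{G{\left(-106,-13 \right)}}{-28440} = - \frac{14999}{1698} + \frac{0}{-28440} = \left(-14999\right) \frac{1}{1698} + 0 \left(- \frac{1}{28440}\right) = - \frac{53}{6} + 0 = - \frac{53}{6}$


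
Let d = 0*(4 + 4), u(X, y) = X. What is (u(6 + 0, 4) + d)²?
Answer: 36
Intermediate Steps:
d = 0 (d = 0*8 = 0)
(u(6 + 0, 4) + d)² = ((6 + 0) + 0)² = (6 + 0)² = 6² = 36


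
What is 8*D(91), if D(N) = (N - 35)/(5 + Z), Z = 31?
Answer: 112/9 ≈ 12.444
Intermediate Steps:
D(N) = -35/36 + N/36 (D(N) = (N - 35)/(5 + 31) = (-35 + N)/36 = (-35 + N)*(1/36) = -35/36 + N/36)
8*D(91) = 8*(-35/36 + (1/36)*91) = 8*(-35/36 + 91/36) = 8*(14/9) = 112/9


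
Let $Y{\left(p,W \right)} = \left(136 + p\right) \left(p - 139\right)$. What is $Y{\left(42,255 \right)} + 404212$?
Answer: $386946$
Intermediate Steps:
$Y{\left(p,W \right)} = \left(-139 + p\right) \left(136 + p\right)$ ($Y{\left(p,W \right)} = \left(136 + p\right) \left(-139 + p\right) = \left(-139 + p\right) \left(136 + p\right)$)
$Y{\left(42,255 \right)} + 404212 = \left(-18904 + 42^{2} - 126\right) + 404212 = \left(-18904 + 1764 - 126\right) + 404212 = -17266 + 404212 = 386946$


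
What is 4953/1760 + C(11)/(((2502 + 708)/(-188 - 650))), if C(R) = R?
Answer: -6491/112992 ≈ -0.057447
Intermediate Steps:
4953/1760 + C(11)/(((2502 + 708)/(-188 - 650))) = 4953/1760 + 11/(((2502 + 708)/(-188 - 650))) = 4953*(1/1760) + 11/((3210/(-838))) = 4953/1760 + 11/((3210*(-1/838))) = 4953/1760 + 11/(-1605/419) = 4953/1760 + 11*(-419/1605) = 4953/1760 - 4609/1605 = -6491/112992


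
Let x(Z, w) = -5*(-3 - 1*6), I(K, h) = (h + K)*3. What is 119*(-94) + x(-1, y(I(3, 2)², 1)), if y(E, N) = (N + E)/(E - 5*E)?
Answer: -11141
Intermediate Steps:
I(K, h) = 3*K + 3*h (I(K, h) = (K + h)*3 = 3*K + 3*h)
y(E, N) = -(E + N)/(4*E) (y(E, N) = (E + N)/((-4*E)) = (E + N)*(-1/(4*E)) = -(E + N)/(4*E))
x(Z, w) = 45 (x(Z, w) = -5*(-3 - 6) = -5*(-9) = 45)
119*(-94) + x(-1, y(I(3, 2)², 1)) = 119*(-94) + 45 = -11186 + 45 = -11141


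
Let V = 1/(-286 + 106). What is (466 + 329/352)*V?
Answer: -54787/21120 ≈ -2.5941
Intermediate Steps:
V = -1/180 (V = 1/(-180) = -1/180 ≈ -0.0055556)
(466 + 329/352)*V = (466 + 329/352)*(-1/180) = (164361/352)*(-1/180) = -54787/21120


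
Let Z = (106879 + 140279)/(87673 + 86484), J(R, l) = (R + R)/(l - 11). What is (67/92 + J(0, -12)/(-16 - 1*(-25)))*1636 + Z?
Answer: 4778108905/4005611 ≈ 1192.9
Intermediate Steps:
J(R, l) = 2*R/(-11 + l) (J(R, l) = (2*R)/(-11 + l) = 2*R/(-11 + l))
Z = 247158/174157 ≈ 1.4192
(67/92 + J(0, -12)/(-16 - 1*(-25)))*1636 + Z = (67/92 + (2*0/(-11 - 12))/(-16 - 1*(-25)))*1636 + 247158/174157 = (67*(1/92) + (2*0/(-23))/(-16 + 25))*1636 + 247158/174157 = (67/92 + (2*0*(-1/23))/9)*1636 + 247158/174157 = (67/92 + 0*(⅑))*1636 + 247158/174157 = (67/92 + 0)*1636 + 247158/174157 = (67/92)*1636 + 247158/174157 = 27403/23 + 247158/174157 = 4778108905/4005611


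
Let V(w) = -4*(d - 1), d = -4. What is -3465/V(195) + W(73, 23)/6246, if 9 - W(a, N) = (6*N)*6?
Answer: -240653/1388 ≈ -173.38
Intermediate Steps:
W(a, N) = 9 - 36*N (W(a, N) = 9 - 6*N*6 = 9 - 36*N)
V(w) = 20 (V(w) = -4*(-4 - 1) = -4*(-5) = 20)
-3465/V(195) + W(73, 23)/6246 = -3465/20 + (9 - 36*23)/6246 = -3465*1/20 + (9 - 828)*(1/6246) = -693/4 - 819*1/6246 = -693/4 - 91/694 = -240653/1388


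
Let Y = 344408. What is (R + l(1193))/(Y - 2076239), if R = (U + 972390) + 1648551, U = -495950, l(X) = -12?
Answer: -111841/91149 ≈ -1.2270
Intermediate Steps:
R = 2124991 (R = (-495950 + 972390) + 1648551 = 476440 + 1648551 = 2124991)
(R + l(1193))/(Y - 2076239) = (2124991 - 12)/(344408 - 2076239) = 2124979/(-1731831) = 2124979*(-1/1731831) = -111841/91149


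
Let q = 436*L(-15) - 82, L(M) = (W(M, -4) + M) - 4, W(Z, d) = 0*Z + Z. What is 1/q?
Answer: -1/14906 ≈ -6.7087e-5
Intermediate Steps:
W(Z, d) = Z (W(Z, d) = 0 + Z = Z)
L(M) = -4 + 2*M (L(M) = (M + M) - 4 = 2*M - 4 = -4 + 2*M)
q = -14906 (q = 436*(-4 + 2*(-15)) - 82 = 436*(-4 - 30) - 82 = 436*(-34) - 82 = -14824 - 82 = -14906)
1/q = 1/(-14906) = -1/14906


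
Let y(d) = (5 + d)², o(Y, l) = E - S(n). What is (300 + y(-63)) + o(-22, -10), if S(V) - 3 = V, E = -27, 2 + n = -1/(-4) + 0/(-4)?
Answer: 14543/4 ≈ 3635.8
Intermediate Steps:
n = -7/4 (n = -2 + (-1/(-4) + 0/(-4)) = -2 + (-1*(-¼) + 0*(-¼)) = -2 + (¼ + 0) = -2 + ¼ = -7/4 ≈ -1.7500)
S(V) = 3 + V
o(Y, l) = -113/4 (o(Y, l) = -27 - (3 - 7/4) = -27 - 1*5/4 = -27 - 5/4 = -113/4)
(300 + y(-63)) + o(-22, -10) = (300 + (5 - 63)²) - 113/4 = (300 + (-58)²) - 113/4 = (300 + 3364) - 113/4 = 3664 - 113/4 = 14543/4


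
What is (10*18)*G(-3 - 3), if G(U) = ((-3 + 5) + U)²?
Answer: 2880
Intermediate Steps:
G(U) = (2 + U)²
(10*18)*G(-3 - 3) = (10*18)*(2 + (-3 - 3))² = 180*(2 - 6)² = 180*(-4)² = 180*16 = 2880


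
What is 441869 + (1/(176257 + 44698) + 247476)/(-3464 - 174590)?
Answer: 17383920861154749/39341921570 ≈ 4.4187e+5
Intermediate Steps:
441869 + (1/(176257 + 44698) + 247476)/(-3464 - 174590) = 441869 + (1/220955 + 247476)/(-178054) = 441869 + (1/220955 + 247476)*(-1/178054) = 441869 + (54681059581/220955)*(-1/178054) = 441869 - 54681059581/39341921570 = 17383920861154749/39341921570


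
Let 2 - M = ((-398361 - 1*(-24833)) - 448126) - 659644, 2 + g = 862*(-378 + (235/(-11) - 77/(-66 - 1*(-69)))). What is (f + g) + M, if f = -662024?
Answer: 14945630/33 ≈ 4.5290e+5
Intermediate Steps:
g = -12090478/33 (g = -2 + 862*(-378 + (235/(-11) - 77/(-66 - 1*(-69)))) = -2 + 862*(-378 + (235*(-1/11) - 77/(-66 + 69))) = -2 + 862*(-378 + (-235/11 - 77/3)) = -2 + 862*(-378 - 1552/33) = -2 + 862*(-14026/33) = -2 - 12090412/33 = -12090478/33 ≈ -3.6638e+5)
M = 1481300 (M = 2 - (((-398361 - 1*(-24833)) - 448126) - 659644) = 2 - (((-398361 + 24833) - 448126) - 659644) = 2 - ((-373528 - 448126) - 659644) = 2 - (-821654 - 659644) = 2 - 1*(-1481298) = 2 + 1481298 = 1481300)
(f + g) + M = (-662024 - 12090478/33) + 1481300 = -33937270/33 + 1481300 = 14945630/33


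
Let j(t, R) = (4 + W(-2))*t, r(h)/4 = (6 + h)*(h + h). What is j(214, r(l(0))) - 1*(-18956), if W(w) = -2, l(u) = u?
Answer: 19384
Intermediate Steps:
r(h) = 8*h*(6 + h) (r(h) = 4*((6 + h)*(h + h)) = 4*((6 + h)*(2*h)) = 4*(2*h*(6 + h)) = 8*h*(6 + h))
j(t, R) = 2*t (j(t, R) = (4 - 2)*t = 2*t)
j(214, r(l(0))) - 1*(-18956) = 2*214 - 1*(-18956) = 428 + 18956 = 19384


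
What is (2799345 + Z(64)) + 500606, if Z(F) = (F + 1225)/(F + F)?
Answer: 422395017/128 ≈ 3.3000e+6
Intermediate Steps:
Z(F) = (1225 + F)/(2*F) (Z(F) = (1225 + F)/((2*F)) = (1225 + F)*(1/(2*F)) = (1225 + F)/(2*F))
(2799345 + Z(64)) + 500606 = (2799345 + (1/2)*(1225 + 64)/64) + 500606 = (2799345 + (1/2)*(1/64)*1289) + 500606 = (2799345 + 1289/128) + 500606 = 358317449/128 + 500606 = 422395017/128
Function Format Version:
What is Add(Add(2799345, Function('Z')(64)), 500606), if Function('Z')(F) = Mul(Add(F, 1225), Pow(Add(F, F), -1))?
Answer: Rational(422395017, 128) ≈ 3.3000e+6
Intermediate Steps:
Function('Z')(F) = Mul(Rational(1, 2), Pow(F, -1), Add(1225, F)) (Function('Z')(F) = Mul(Add(1225, F), Pow(Mul(2, F), -1)) = Mul(Add(1225, F), Mul(Rational(1, 2), Pow(F, -1))) = Mul(Rational(1, 2), Pow(F, -1), Add(1225, F)))
Add(Add(2799345, Function('Z')(64)), 500606) = Add(Add(2799345, Mul(Rational(1, 2), Pow(64, -1), Add(1225, 64))), 500606) = Add(Add(2799345, Mul(Rational(1, 2), Rational(1, 64), 1289)), 500606) = Add(Add(2799345, Rational(1289, 128)), 500606) = Add(Rational(358317449, 128), 500606) = Rational(422395017, 128)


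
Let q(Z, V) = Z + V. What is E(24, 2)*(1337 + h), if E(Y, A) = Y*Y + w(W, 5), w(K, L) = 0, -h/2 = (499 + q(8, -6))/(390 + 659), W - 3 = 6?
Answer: 807270336/1049 ≈ 7.6956e+5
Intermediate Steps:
W = 9 (W = 3 + 6 = 9)
q(Z, V) = V + Z
h = -1002/1049 (h = -2*(499 + (-6 + 8))/(390 + 659) = -2*(499 + 2)/1049 = -1002/1049 ≈ -0.95520)
E(Y, A) = Y² (E(Y, A) = Y*Y + 0 = Y² + 0 = Y²)
E(24, 2)*(1337 + h) = 24²*(1337 - 1002/1049) = 576*(1401511/1049) = 807270336/1049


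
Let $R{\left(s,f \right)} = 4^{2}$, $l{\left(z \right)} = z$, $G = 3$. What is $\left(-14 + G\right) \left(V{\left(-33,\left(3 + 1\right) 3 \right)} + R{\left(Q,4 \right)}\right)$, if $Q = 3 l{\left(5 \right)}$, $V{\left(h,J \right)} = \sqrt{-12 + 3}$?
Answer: $-176 - 33 i \approx -176.0 - 33.0 i$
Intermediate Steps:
$V{\left(h,J \right)} = 3 i$ ($V{\left(h,J \right)} = \sqrt{-9} = 3 i$)
$Q = 15$ ($Q = 3 \cdot 5 = 15$)
$R{\left(s,f \right)} = 16$
$\left(-14 + G\right) \left(V{\left(-33,\left(3 + 1\right) 3 \right)} + R{\left(Q,4 \right)}\right) = \left(-14 + 3\right) \left(3 i + 16\right) = - 11 \left(16 + 3 i\right) = -176 - 33 i$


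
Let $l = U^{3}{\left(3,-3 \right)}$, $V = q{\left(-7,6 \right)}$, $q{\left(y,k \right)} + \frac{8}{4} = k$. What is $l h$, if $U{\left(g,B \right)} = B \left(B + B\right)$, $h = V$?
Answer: $23328$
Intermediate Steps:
$q{\left(y,k \right)} = -2 + k$
$V = 4$ ($V = -2 + 6 = 4$)
$h = 4$
$U{\left(g,B \right)} = 2 B^{2}$ ($U{\left(g,B \right)} = B 2 B = 2 B^{2}$)
$l = 5832$ ($l = \left(2 \left(-3\right)^{2}\right)^{3} = \left(2 \cdot 9\right)^{3} = 18^{3} = 5832$)
$l h = 5832 \cdot 4 = 23328$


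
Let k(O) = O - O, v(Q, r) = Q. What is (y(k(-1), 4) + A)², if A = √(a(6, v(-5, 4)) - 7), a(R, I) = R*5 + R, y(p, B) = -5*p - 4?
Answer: (4 - √29)² ≈ 1.9187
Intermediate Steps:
k(O) = 0
y(p, B) = -4 - 5*p
a(R, I) = 6*R (a(R, I) = 5*R + R = 6*R)
A = √29 (A = √(6*6 - 7) = √(36 - 7) = √29 ≈ 5.3852)
(y(k(-1), 4) + A)² = ((-4 - 5*0) + √29)² = ((-4 + 0) + √29)² = (-4 + √29)²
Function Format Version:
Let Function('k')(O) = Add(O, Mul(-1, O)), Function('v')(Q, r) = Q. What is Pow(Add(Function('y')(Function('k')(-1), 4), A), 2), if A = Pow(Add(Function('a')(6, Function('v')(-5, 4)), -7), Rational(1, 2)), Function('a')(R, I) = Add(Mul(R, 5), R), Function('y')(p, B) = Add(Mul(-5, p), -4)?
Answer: Pow(Add(4, Mul(-1, Pow(29, Rational(1, 2)))), 2) ≈ 1.9187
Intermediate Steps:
Function('k')(O) = 0
Function('y')(p, B) = Add(-4, Mul(-5, p))
Function('a')(R, I) = Mul(6, R) (Function('a')(R, I) = Add(Mul(5, R), R) = Mul(6, R))
A = Pow(29, Rational(1, 2)) (A = Pow(Add(Mul(6, 6), -7), Rational(1, 2)) = Pow(Add(36, -7), Rational(1, 2)) = Pow(29, Rational(1, 2)) ≈ 5.3852)
Pow(Add(Function('y')(Function('k')(-1), 4), A), 2) = Pow(Add(Add(-4, Mul(-5, 0)), Pow(29, Rational(1, 2))), 2) = Pow(Add(Add(-4, 0), Pow(29, Rational(1, 2))), 2) = Pow(Add(-4, Pow(29, Rational(1, 2))), 2)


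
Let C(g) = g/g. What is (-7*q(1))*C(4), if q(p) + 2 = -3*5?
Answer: 119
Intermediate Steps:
q(p) = -17 (q(p) = -2 - 3*5 = -2 - 15 = -17)
C(g) = 1
(-7*q(1))*C(4) = -7*(-17)*1 = 119*1 = 119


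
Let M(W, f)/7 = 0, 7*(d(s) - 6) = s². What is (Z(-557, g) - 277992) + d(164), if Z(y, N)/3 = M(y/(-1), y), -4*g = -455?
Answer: -1919006/7 ≈ -2.7414e+5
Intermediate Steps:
g = 455/4 (g = -¼*(-455) = 455/4 ≈ 113.75)
d(s) = 6 + s²/7
M(W, f) = 0 (M(W, f) = 7*0 = 0)
Z(y, N) = 0 (Z(y, N) = 3*0 = 0)
(Z(-557, g) - 277992) + d(164) = (0 - 277992) + (6 + (⅐)*164²) = -277992 + (6 + (⅐)*26896) = -277992 + (6 + 26896/7) = -277992 + 26938/7 = -1919006/7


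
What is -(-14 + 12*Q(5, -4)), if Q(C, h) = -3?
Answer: 50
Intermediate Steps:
-(-14 + 12*Q(5, -4)) = -(-14 + 12*(-3)) = -(-14 - 36) = -1*(-50) = 50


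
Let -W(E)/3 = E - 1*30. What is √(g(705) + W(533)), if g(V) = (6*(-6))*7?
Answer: I*√1761 ≈ 41.964*I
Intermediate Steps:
W(E) = 90 - 3*E (W(E) = -3*(E - 1*30) = -3*(E - 30) = -3*(-30 + E) = 90 - 3*E)
g(V) = -252 (g(V) = -36*7 = -252)
√(g(705) + W(533)) = √(-252 + (90 - 3*533)) = √(-252 + (90 - 1599)) = √(-252 - 1509) = √(-1761) = I*√1761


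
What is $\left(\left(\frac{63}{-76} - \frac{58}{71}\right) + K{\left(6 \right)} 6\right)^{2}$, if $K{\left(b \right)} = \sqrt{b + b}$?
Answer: $\frac{12657336673}{29116816} - \frac{53286 \sqrt{3}}{1349} \approx 366.29$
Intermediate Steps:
$K{\left(b \right)} = \sqrt{2} \sqrt{b}$ ($K{\left(b \right)} = \sqrt{2 b} = \sqrt{2} \sqrt{b}$)
$\left(\left(\frac{63}{-76} - \frac{58}{71}\right) + K{\left(6 \right)} 6\right)^{2} = \left(\left(\frac{63}{-76} - \frac{58}{71}\right) + \sqrt{2} \sqrt{6} \cdot 6\right)^{2} = \left(\left(63 \left(- \frac{1}{76}\right) - \frac{58}{71}\right) + 2 \sqrt{3} \cdot 6\right)^{2} = \left(\left(- \frac{63}{76} - \frac{58}{71}\right) + 12 \sqrt{3}\right)^{2} = \left(- \frac{8881}{5396} + 12 \sqrt{3}\right)^{2}$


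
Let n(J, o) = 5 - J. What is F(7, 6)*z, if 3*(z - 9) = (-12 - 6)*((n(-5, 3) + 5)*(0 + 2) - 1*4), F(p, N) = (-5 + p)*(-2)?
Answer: 588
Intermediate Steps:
F(p, N) = 10 - 2*p
z = -147 (z = 9 + ((-12 - 6)*(((5 - 1*(-5)) + 5)*(0 + 2) - 1*4))/3 = 9 + (-18*(((5 + 5) + 5)*2 - 4))/3 = 9 + (-18*((10 + 5)*2 - 4))/3 = 9 + (-18*(15*2 - 4))/3 = 9 + (-18*(30 - 4))/3 = 9 + (-18*26)/3 = 9 + (⅓)*(-468) = 9 - 156 = -147)
F(7, 6)*z = (10 - 2*7)*(-147) = (10 - 14)*(-147) = -4*(-147) = 588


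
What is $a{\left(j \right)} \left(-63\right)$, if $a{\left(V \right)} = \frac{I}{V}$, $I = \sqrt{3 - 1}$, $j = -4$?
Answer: $\frac{63 \sqrt{2}}{4} \approx 22.274$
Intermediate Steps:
$I = \sqrt{2} \approx 1.4142$
$a{\left(V \right)} = \frac{\sqrt{2}}{V}$
$a{\left(j \right)} \left(-63\right) = \frac{\sqrt{2}}{-4} \left(-63\right) = \sqrt{2} \left(- \frac{1}{4}\right) \left(-63\right) = - \frac{\sqrt{2}}{4} \left(-63\right) = \frac{63 \sqrt{2}}{4}$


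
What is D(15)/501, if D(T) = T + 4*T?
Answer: 25/167 ≈ 0.14970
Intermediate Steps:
D(T) = 5*T
D(15)/501 = (5*15)/501 = 75*(1/501) = 25/167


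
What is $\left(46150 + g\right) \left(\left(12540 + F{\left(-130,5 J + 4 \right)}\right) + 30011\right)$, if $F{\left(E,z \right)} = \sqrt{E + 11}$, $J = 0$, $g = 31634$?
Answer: $3309786984 + 77784 i \sqrt{119} \approx 3.3098 \cdot 10^{9} + 8.4852 \cdot 10^{5} i$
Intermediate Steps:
$F{\left(E,z \right)} = \sqrt{11 + E}$
$\left(46150 + g\right) \left(\left(12540 + F{\left(-130,5 J + 4 \right)}\right) + 30011\right) = \left(46150 + 31634\right) \left(\left(12540 + \sqrt{11 - 130}\right) + 30011\right) = 77784 \left(\left(12540 + \sqrt{-119}\right) + 30011\right) = 77784 \left(\left(12540 + i \sqrt{119}\right) + 30011\right) = 77784 \left(42551 + i \sqrt{119}\right) = 3309786984 + 77784 i \sqrt{119}$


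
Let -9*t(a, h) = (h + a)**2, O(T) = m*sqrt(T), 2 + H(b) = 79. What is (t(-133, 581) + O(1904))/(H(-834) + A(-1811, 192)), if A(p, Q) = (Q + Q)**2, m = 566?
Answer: -200704/1327797 + 2264*sqrt(119)/147533 ≈ 0.016246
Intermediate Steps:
H(b) = 77 (H(b) = -2 + 79 = 77)
A(p, Q) = 4*Q**2 (A(p, Q) = (2*Q)**2 = 4*Q**2)
O(T) = 566*sqrt(T)
t(a, h) = -(a + h)**2/9 (t(a, h) = -(h + a)**2/9 = -(a + h)**2/9)
(t(-133, 581) + O(1904))/(H(-834) + A(-1811, 192)) = (-(-133 + 581)**2/9 + 566*sqrt(1904))/(77 + 4*192**2) = (-1/9*448**2 + 566*(4*sqrt(119)))/(77 + 4*36864) = (-1/9*200704 + 2264*sqrt(119))/(77 + 147456) = (-200704/9 + 2264*sqrt(119))/147533 = (-200704/9 + 2264*sqrt(119))*(1/147533) = -200704/1327797 + 2264*sqrt(119)/147533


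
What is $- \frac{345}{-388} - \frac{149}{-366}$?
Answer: $\frac{92041}{71004} \approx 1.2963$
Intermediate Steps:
$- \frac{345}{-388} - \frac{149}{-366} = \left(-345\right) \left(- \frac{1}{388}\right) - - \frac{149}{366} = \frac{345}{388} + \frac{149}{366} = \frac{92041}{71004}$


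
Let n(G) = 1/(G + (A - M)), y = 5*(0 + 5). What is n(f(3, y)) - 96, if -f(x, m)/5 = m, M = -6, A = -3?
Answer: -11713/122 ≈ -96.008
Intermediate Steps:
y = 25 (y = 5*5 = 25)
f(x, m) = -5*m
n(G) = 1/(3 + G) (n(G) = 1/(G + (-3 - 1*(-6))) = 1/(G + (-3 + 6)) = 1/(G + 3) = 1/(3 + G))
n(f(3, y)) - 96 = 1/(3 - 5*25) - 96 = 1/(3 - 125) - 96 = 1/(-122) - 96 = -1/122 - 96 = -11713/122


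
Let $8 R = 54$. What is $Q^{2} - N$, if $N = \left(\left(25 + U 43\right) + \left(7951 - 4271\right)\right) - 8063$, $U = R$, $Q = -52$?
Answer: $\frac{27087}{4} \approx 6771.8$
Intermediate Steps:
$R = \frac{27}{4}$ ($R = \frac{1}{8} \cdot 54 = \frac{27}{4} \approx 6.75$)
$U = \frac{27}{4} \approx 6.75$
$N = - \frac{16271}{4}$ ($N = \left(\left(25 + \frac{27}{4} \cdot 43\right) + \left(7951 - 4271\right)\right) - 8063 = \left(\left(25 + \frac{1161}{4}\right) + 3680\right) - 8063 = \left(\frac{1261}{4} + 3680\right) - 8063 = \frac{15981}{4} - 8063 = - \frac{16271}{4} \approx -4067.8$)
$Q^{2} - N = \left(-52\right)^{2} - - \frac{16271}{4} = 2704 + \frac{16271}{4} = \frac{27087}{4}$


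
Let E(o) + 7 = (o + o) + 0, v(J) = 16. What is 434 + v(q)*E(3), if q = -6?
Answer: 418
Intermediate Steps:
E(o) = -7 + 2*o (E(o) = -7 + ((o + o) + 0) = -7 + (2*o + 0) = -7 + 2*o)
434 + v(q)*E(3) = 434 + 16*(-7 + 2*3) = 434 + 16*(-7 + 6) = 434 + 16*(-1) = 434 - 16 = 418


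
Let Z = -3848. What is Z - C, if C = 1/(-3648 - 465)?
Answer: -15826823/4113 ≈ -3848.0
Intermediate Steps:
C = -1/4113 (C = 1/(-4113) = -1/4113 ≈ -0.00024313)
Z - C = -3848 - 1*(-1/4113) = -3848 + 1/4113 = -15826823/4113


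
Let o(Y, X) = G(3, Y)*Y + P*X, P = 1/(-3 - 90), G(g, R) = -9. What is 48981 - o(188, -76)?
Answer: 4712513/93 ≈ 50672.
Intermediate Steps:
P = -1/93 (P = 1/(-93) = -1/93 ≈ -0.010753)
o(Y, X) = -9*Y - X/93
48981 - o(188, -76) = 48981 - (-9*188 - 1/93*(-76)) = 48981 - (-1692 + 76/93) = 48981 - 1*(-157280/93) = 48981 + 157280/93 = 4712513/93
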